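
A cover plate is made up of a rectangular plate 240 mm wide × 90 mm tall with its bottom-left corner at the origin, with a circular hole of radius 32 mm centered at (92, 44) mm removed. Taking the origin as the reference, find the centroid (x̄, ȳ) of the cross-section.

x̄ = 124.90 mm, ȳ = 45.17 mm

plate: A = 240 × 90 = 21600.00, centroid at (120.00, 45.00).
hole: A = −π·32² = -3216.99, centroid at (92.00, 44.00).
ΣA = 18383.01 mm²
ΣAx̄ = (21600.00)(120.00) + (-3216.99)(92.00) = 2296036.84 mm³
ΣAȳ = (21600.00)(45.00) + (-3216.99)(44.00) = 830452.40 mm³
x̄ = 2296036.84 / 18383.01 = 124.90 mm
ȳ = 830452.40 / 18383.01 = 45.17 mm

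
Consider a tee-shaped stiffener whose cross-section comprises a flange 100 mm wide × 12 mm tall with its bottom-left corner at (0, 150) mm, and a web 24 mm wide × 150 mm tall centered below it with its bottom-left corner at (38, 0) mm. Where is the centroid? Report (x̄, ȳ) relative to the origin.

x̄ = 50.00 mm, ȳ = 95.25 mm

Part | A | x̄ᵢ | ȳᵢ | A·x̄ᵢ | A·ȳᵢ
web | 3600.00 | 50.00 | 75.00 | 180000.00 | 270000.00
flange | 1200.00 | 50.00 | 156.00 | 60000.00 | 187200.00
Σ | 4800.00 |  |  | 240000.00 | 457200.00
x̄ = 240000.00 / 4800.00 = 50.00 mm
ȳ = 457200.00 / 4800.00 = 95.25 mm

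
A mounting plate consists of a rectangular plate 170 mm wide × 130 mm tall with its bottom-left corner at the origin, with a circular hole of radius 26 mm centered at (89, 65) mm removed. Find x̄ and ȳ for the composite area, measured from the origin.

plate: A = 170 × 130 = 22100.00, centroid at (85.00, 65.00).
hole: A = −π·26² = -2123.72, centroid at (89.00, 65.00).
ΣA = 19976.28 mm², ΣAx̄ = 1689489.22 mm³, ΣAȳ = 1298458.42 mm³.
x̄ = 1689489.22/19976.28 = 84.57 mm; ȳ = 1298458.42/19976.28 = 65.00 mm.

x̄ = 84.57 mm, ȳ = 65.00 mm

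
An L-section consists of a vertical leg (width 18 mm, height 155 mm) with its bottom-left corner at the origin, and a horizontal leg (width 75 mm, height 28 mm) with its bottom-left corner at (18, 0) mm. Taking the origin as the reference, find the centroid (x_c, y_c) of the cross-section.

vertical leg: A = 18 × 155 = 2790.00, centroid at (9.00, 77.50).
horizontal leg: A = 75 × 28 = 2100.00, centroid at (55.50, 14.00).
ΣA = 4890.00 mm², ΣAx_c = 141660.00 mm³, ΣAy_c = 245625.00 mm³.
x_c = 141660.00/4890.00 = 28.97 mm; y_c = 245625.00/4890.00 = 50.23 mm.

x_c = 28.97 mm, y_c = 50.23 mm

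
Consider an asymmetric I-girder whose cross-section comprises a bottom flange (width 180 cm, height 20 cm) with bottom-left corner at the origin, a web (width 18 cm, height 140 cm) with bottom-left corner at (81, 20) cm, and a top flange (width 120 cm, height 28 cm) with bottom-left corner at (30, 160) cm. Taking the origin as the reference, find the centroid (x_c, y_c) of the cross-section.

bottom flange: A = 180 × 20 = 3600.00, centroid at (90.00, 10.00).
web: A = 18 × 140 = 2520.00, centroid at (90.00, 90.00).
top flange: A = 120 × 28 = 3360.00, centroid at (90.00, 174.00).
ΣA = 9480.00 cm², ΣAx_c = 853200.00 cm³, ΣAy_c = 847440.00 cm³.
x_c = 853200.00/9480.00 = 90.00 cm; y_c = 847440.00/9480.00 = 89.39 cm.

x_c = 90.00 cm, y_c = 89.39 cm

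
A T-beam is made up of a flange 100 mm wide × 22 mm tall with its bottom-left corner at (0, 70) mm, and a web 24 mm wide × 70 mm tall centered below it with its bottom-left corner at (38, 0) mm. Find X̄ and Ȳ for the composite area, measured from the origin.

web: A = 24 × 70 = 1680.00, centroid at (50.00, 35.00).
flange: A = 100 × 22 = 2200.00, centroid at (50.00, 81.00).
ΣA = 3880.00 mm²
ΣAX̄ = (1680.00)(50.00) + (2200.00)(50.00) = 194000.00 mm³
ΣAȲ = (1680.00)(35.00) + (2200.00)(81.00) = 237000.00 mm³
X̄ = 194000.00 / 3880.00 = 50.00 mm
Ȳ = 237000.00 / 3880.00 = 61.08 mm

X̄ = 50.00 mm, Ȳ = 61.08 mm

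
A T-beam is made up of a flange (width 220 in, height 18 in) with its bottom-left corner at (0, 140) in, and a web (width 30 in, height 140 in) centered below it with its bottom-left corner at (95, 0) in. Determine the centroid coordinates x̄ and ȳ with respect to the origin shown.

Part | A | x̄ᵢ | ȳᵢ | A·x̄ᵢ | A·ȳᵢ
web | 4200.00 | 110.00 | 70.00 | 462000.00 | 294000.00
flange | 3960.00 | 110.00 | 149.00 | 435600.00 | 590040.00
Σ | 8160.00 |  |  | 897600.00 | 884040.00
x̄ = 897600.00 / 8160.00 = 110.00 in
ȳ = 884040.00 / 8160.00 = 108.34 in

x̄ = 110.00 in, ȳ = 108.34 in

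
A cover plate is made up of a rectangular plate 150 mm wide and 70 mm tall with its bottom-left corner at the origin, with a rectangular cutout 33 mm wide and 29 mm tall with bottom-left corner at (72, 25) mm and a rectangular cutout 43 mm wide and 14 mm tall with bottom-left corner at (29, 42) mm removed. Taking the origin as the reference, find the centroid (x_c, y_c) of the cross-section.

x_c = 75.20 mm, y_c = 33.58 mm

plate: A = 150 × 70 = 10500.00, centroid at (75.00, 35.00).
hole 1: A = −(33 × 29) = -957.00, centroid at (88.50, 39.50).
hole 2: A = −(43 × 14) = -602.00, centroid at (50.50, 49.00).
ΣA = 8941.00 mm²
ΣAx_c = (10500.00)(75.00) + (-957.00)(88.50) + (-602.00)(50.50) = 672404.50 mm³
ΣAy_c = (10500.00)(35.00) + (-957.00)(39.50) + (-602.00)(49.00) = 300200.50 mm³
x_c = 672404.50 / 8941.00 = 75.20 mm
y_c = 300200.50 / 8941.00 = 33.58 mm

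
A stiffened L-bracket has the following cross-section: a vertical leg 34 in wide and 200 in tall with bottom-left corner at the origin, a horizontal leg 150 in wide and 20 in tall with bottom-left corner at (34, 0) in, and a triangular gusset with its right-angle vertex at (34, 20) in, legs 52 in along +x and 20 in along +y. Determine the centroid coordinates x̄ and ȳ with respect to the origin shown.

Part | A | x̄ᵢ | ȳᵢ | A·x̄ᵢ | A·ȳᵢ
vertical leg | 6800.00 | 17.00 | 100.00 | 115600.00 | 680000.00
horizontal leg | 3000.00 | 109.00 | 10.00 | 327000.00 | 30000.00
gusset | 520.00 | 51.33 | 26.67 | 26693.33 | 13866.67
Σ | 10320.00 |  |  | 469293.33 | 723866.67
x̄ = 469293.33 / 10320.00 = 45.47 in
ȳ = 723866.67 / 10320.00 = 70.14 in

x̄ = 45.47 in, ȳ = 70.14 in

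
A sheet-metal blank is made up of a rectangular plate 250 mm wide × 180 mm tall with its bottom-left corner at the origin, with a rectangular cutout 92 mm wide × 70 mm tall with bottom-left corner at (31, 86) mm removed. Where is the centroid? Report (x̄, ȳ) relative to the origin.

plate: A = 250 × 180 = 45000.00, centroid at (125.00, 90.00).
hole: A = −(92 × 70) = -6440.00, centroid at (77.00, 121.00).
ΣA = 38560.00 mm²
ΣAx̄ = (45000.00)(125.00) + (-6440.00)(77.00) = 5129120.00 mm³
ΣAȳ = (45000.00)(90.00) + (-6440.00)(121.00) = 3270760.00 mm³
x̄ = 5129120.00 / 38560.00 = 133.02 mm
ȳ = 3270760.00 / 38560.00 = 84.82 mm

x̄ = 133.02 mm, ȳ = 84.82 mm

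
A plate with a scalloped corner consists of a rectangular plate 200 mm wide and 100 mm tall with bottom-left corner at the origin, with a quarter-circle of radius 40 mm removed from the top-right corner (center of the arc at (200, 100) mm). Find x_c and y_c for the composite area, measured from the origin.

plate: A = 200 × 100 = 20000.00, centroid at (100.00, 50.00).
removed quarter-circle: A = −¼π·40² = -1256.64, centroid at (183.02, 83.02).
ΣA = 18743.36 mm², ΣAx_c = 1770005.92 mm³, ΣAy_c = 895669.63 mm³.
x_c = 1770005.92/18743.36 = 94.43 mm; y_c = 895669.63/18743.36 = 47.79 mm.

x_c = 94.43 mm, y_c = 47.79 mm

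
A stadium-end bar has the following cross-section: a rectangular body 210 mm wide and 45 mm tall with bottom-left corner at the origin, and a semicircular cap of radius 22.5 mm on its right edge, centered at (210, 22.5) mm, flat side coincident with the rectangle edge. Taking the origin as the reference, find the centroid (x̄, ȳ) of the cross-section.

x̄ = 113.89 mm, ȳ = 22.50 mm

Part | A | x̄ᵢ | ȳᵢ | A·x̄ᵢ | A·ȳᵢ
rectangular body | 9450.00 | 105.00 | 22.50 | 992250.00 | 212625.00
semicircular end | 795.22 | 219.55 | 22.50 | 174589.03 | 17892.35
Σ | 10245.22 |  |  | 1166839.03 | 230517.35
x̄ = 1166839.03 / 10245.22 = 113.89 mm
ȳ = 230517.35 / 10245.22 = 22.50 mm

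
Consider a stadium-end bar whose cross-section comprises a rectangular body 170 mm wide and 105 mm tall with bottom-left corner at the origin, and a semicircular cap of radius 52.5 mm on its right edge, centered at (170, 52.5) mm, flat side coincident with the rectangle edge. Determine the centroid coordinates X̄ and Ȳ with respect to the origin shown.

X̄ = 105.94 mm, Ȳ = 52.50 mm

rectangular body: A = 170 × 105 = 17850.00, centroid at (85.00, 52.50).
semicircular end: A = ½π·52.5² = 4329.51, centroid at (192.28, 52.50).
ΣA = 22179.51 mm²
ΣAX̄ = (17850.00)(85.00) + (4329.51)(192.28) = 2349735.00 mm³
ΣAȲ = (17850.00)(52.50) + (4329.51)(52.50) = 1164424.14 mm³
X̄ = 2349735.00 / 22179.51 = 105.94 mm
Ȳ = 1164424.14 / 22179.51 = 52.50 mm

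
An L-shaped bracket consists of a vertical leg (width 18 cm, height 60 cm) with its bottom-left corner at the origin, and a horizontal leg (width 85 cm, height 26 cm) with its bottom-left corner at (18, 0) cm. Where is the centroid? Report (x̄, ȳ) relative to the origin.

x̄ = 43.59 cm, ȳ = 18.58 cm

vertical leg: A = 18 × 60 = 1080.00, centroid at (9.00, 30.00).
horizontal leg: A = 85 × 26 = 2210.00, centroid at (60.50, 13.00).
ΣA = 3290.00 cm²
ΣAx̄ = (1080.00)(9.00) + (2210.00)(60.50) = 143425.00 cm³
ΣAȳ = (1080.00)(30.00) + (2210.00)(13.00) = 61130.00 cm³
x̄ = 143425.00 / 3290.00 = 43.59 cm
ȳ = 61130.00 / 3290.00 = 18.58 cm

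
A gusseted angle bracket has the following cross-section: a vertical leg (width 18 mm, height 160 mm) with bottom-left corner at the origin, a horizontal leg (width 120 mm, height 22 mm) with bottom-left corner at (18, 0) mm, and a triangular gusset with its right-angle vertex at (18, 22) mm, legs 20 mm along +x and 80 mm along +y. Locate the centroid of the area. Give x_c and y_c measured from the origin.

x_c = 39.81 mm, y_c = 47.21 mm

vertical leg: A = 18 × 160 = 2880.00, centroid at (9.00, 80.00).
horizontal leg: A = 120 × 22 = 2640.00, centroid at (78.00, 11.00).
gusset: A = ½·20·80 = 800.00, centroid at (24.67, 48.67).
ΣA = 6320.00 mm², ΣAx_c = 251573.33 mm³, ΣAy_c = 298373.33 mm³.
x_c = 251573.33/6320.00 = 39.81 mm; y_c = 298373.33/6320.00 = 47.21 mm.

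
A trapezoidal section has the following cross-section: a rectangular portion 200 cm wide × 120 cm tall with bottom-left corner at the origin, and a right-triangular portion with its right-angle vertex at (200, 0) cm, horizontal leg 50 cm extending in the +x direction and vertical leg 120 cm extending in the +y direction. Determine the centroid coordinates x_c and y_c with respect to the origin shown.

x_c = 112.96 cm, y_c = 57.78 cm

rectangular portion: A = 200 × 120 = 24000.00, centroid at (100.00, 60.00).
triangular portion: A = ½·50·120 = 3000.00, centroid at (216.67, 40.00).
ΣA = 27000.00 cm², ΣAx_c = 3050000.00 cm³, ΣAy_c = 1560000.00 cm³.
x_c = 3050000.00/27000.00 = 112.96 cm; y_c = 1560000.00/27000.00 = 57.78 cm.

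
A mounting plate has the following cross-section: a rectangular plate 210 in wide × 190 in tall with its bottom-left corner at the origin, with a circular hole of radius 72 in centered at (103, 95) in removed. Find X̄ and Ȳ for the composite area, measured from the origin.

X̄ = 106.38 in, Ȳ = 95.00 in

Part | A | x̄ᵢ | ȳᵢ | A·x̄ᵢ | A·ȳᵢ
plate | 39900.00 | 105.00 | 95.00 | 4189500.00 | 3790500.00
hole | -16286.02 | 103.00 | 95.00 | -1677459.68 | -1547171.55
Σ | 23613.98 |  |  | 2512040.32 | 2243328.45
X̄ = 2512040.32 / 23613.98 = 106.38 in
Ȳ = 2243328.45 / 23613.98 = 95.00 in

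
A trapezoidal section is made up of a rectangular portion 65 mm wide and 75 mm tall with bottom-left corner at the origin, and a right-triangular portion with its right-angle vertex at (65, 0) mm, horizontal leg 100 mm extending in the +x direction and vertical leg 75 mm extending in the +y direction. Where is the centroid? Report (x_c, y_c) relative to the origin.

x_c = 61.12 mm, y_c = 32.07 mm

rectangular portion: A = 65 × 75 = 4875.00, centroid at (32.50, 37.50).
triangular portion: A = ½·100·75 = 3750.00, centroid at (98.33, 25.00).
ΣA = 8625.00 mm²
ΣAx_c = (4875.00)(32.50) + (3750.00)(98.33) = 527187.50 mm³
ΣAy_c = (4875.00)(37.50) + (3750.00)(25.00) = 276562.50 mm³
x_c = 527187.50 / 8625.00 = 61.12 mm
y_c = 276562.50 / 8625.00 = 32.07 mm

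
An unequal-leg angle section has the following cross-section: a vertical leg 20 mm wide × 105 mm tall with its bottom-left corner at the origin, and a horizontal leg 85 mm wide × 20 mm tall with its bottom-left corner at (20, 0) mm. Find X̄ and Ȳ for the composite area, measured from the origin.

X̄ = 33.49 mm, Ȳ = 33.49 mm

vertical leg: A = 20 × 105 = 2100.00, centroid at (10.00, 52.50).
horizontal leg: A = 85 × 20 = 1700.00, centroid at (62.50, 10.00).
ΣA = 3800.00 mm², ΣAX̄ = 127250.00 mm³, ΣAȲ = 127250.00 mm³.
X̄ = 127250.00/3800.00 = 33.49 mm; Ȳ = 127250.00/3800.00 = 33.49 mm.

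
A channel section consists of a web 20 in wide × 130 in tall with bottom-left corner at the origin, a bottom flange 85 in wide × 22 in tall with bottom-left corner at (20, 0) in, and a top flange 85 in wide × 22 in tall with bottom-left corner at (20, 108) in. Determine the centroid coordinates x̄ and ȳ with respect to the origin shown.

web: A = 20 × 130 = 2600.00, centroid at (10.00, 65.00).
bottom flange: A = 85 × 22 = 1870.00, centroid at (62.50, 11.00).
top flange: A = 85 × 22 = 1870.00, centroid at (62.50, 119.00).
ΣA = 6340.00 in²
ΣAx̄ = (2600.00)(10.00) + (1870.00)(62.50) + (1870.00)(62.50) = 259750.00 in³
ΣAȳ = (2600.00)(65.00) + (1870.00)(11.00) + (1870.00)(119.00) = 412100.00 in³
x̄ = 259750.00 / 6340.00 = 40.97 in
ȳ = 412100.00 / 6340.00 = 65.00 in

x̄ = 40.97 in, ȳ = 65.00 in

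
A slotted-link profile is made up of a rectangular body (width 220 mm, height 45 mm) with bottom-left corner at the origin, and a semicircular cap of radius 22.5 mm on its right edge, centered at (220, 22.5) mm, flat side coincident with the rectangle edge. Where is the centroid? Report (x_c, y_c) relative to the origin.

x_c = 118.89 mm, y_c = 22.50 mm

rectangular body: A = 220 × 45 = 9900.00, centroid at (110.00, 22.50).
semicircular end: A = ½π·22.5² = 795.22, centroid at (229.55, 22.50).
ΣA = 10695.22 mm²
ΣAx_c = (9900.00)(110.00) + (795.22)(229.55) = 1271541.19 mm³
ΣAy_c = (9900.00)(22.50) + (795.22)(22.50) = 240642.35 mm³
x_c = 1271541.19 / 10695.22 = 118.89 mm
y_c = 240642.35 / 10695.22 = 22.50 mm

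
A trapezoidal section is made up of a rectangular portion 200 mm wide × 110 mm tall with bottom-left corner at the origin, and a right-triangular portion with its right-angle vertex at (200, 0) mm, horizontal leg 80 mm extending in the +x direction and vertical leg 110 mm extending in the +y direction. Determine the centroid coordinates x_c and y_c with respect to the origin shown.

x_c = 121.11 mm, y_c = 51.94 mm

Part | A | x̄ᵢ | ȳᵢ | A·x̄ᵢ | A·ȳᵢ
rectangular portion | 22000.00 | 100.00 | 55.00 | 2200000.00 | 1210000.00
triangular portion | 4400.00 | 226.67 | 36.67 | 997333.33 | 161333.33
Σ | 26400.00 |  |  | 3197333.33 | 1371333.33
x_c = 3197333.33 / 26400.00 = 121.11 mm
y_c = 1371333.33 / 26400.00 = 51.94 mm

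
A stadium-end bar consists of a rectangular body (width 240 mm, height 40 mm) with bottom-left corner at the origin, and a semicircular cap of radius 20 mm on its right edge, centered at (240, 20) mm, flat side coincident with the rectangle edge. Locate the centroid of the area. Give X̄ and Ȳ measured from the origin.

rectangular body: A = 240 × 40 = 9600.00, centroid at (120.00, 20.00).
semicircular end: A = ½π·20² = 628.32, centroid at (248.49, 20.00).
ΣA = 10228.32 mm²
ΣAX̄ = (9600.00)(120.00) + (628.32)(248.49) = 1308129.78 mm³
ΣAȲ = (9600.00)(20.00) + (628.32)(20.00) = 204566.37 mm³
X̄ = 1308129.78 / 10228.32 = 127.89 mm
Ȳ = 204566.37 / 10228.32 = 20.00 mm

X̄ = 127.89 mm, Ȳ = 20.00 mm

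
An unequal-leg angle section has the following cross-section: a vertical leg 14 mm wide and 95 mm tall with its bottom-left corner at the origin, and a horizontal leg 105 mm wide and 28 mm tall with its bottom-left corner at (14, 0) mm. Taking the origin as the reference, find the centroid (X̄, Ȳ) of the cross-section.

X̄ = 47.97 mm, Ȳ = 24.43 mm

Part | A | x̄ᵢ | ȳᵢ | A·x̄ᵢ | A·ȳᵢ
vertical leg | 1330.00 | 7.00 | 47.50 | 9310.00 | 63175.00
horizontal leg | 2940.00 | 66.50 | 14.00 | 195510.00 | 41160.00
Σ | 4270.00 |  |  | 204820.00 | 104335.00
X̄ = 204820.00 / 4270.00 = 47.97 mm
Ȳ = 104335.00 / 4270.00 = 24.43 mm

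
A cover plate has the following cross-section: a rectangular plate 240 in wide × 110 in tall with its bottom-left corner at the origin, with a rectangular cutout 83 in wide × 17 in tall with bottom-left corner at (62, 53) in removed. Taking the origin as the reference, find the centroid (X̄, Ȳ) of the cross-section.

X̄ = 120.93 in, Ȳ = 54.63 in

Part | A | x̄ᵢ | ȳᵢ | A·x̄ᵢ | A·ȳᵢ
plate | 26400.00 | 120.00 | 55.00 | 3168000.00 | 1452000.00
hole | -1411.00 | 103.50 | 61.50 | -146038.50 | -86776.50
Σ | 24989.00 |  |  | 3021961.50 | 1365223.50
X̄ = 3021961.50 / 24989.00 = 120.93 in
Ȳ = 1365223.50 / 24989.00 = 54.63 in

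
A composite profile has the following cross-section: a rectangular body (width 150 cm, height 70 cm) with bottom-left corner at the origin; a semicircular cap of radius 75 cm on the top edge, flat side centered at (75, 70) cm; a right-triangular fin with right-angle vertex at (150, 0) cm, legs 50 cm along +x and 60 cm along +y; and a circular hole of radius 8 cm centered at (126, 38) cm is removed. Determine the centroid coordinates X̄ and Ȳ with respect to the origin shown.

X̄ = 81.17 cm, Ȳ = 62.50 cm

rectangular body: A = 150 × 70 = 10500.00, centroid at (75.00, 35.00).
semicircular top: A = ½π·75² = 8835.73, centroid at (75.00, 101.83).
triangular fin: A = ½·50·60 = 1500.00, centroid at (166.67, 20.00).
hole: A = −π·8² = -201.06, centroid at (126.00, 38.00).
ΣA = 20634.67 cm², ΣAX̄ = 1674845.90 cm³, ΣAȲ = 1289610.70 cm³.
X̄ = 1674845.90/20634.67 = 81.17 cm; Ȳ = 1289610.70/20634.67 = 62.50 cm.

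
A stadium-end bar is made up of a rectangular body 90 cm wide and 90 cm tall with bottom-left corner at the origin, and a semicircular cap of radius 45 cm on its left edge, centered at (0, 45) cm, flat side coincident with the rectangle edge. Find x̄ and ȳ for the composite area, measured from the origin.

x̄ = 26.93 cm, ȳ = 45.00 cm

Part | A | x̄ᵢ | ȳᵢ | A·x̄ᵢ | A·ȳᵢ
rectangular body | 8100.00 | 45.00 | 45.00 | 364500.00 | 364500.00
semicircular end | 3180.86 | -19.10 | 45.00 | -60750.00 | 143138.82
Σ | 11280.86 |  |  | 303750.00 | 507638.82
x̄ = 303750.00 / 11280.86 = 26.93 cm
ȳ = 507638.82 / 11280.86 = 45.00 cm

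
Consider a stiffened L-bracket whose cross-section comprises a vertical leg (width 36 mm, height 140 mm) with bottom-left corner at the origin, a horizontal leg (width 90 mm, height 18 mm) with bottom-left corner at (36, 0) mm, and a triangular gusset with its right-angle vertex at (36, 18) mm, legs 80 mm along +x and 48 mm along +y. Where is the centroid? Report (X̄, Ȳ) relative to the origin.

X̄ = 39.89 mm, Ȳ = 50.43 mm

vertical leg: A = 36 × 140 = 5040.00, centroid at (18.00, 70.00).
horizontal leg: A = 90 × 18 = 1620.00, centroid at (81.00, 9.00).
gusset: A = ½·80·48 = 1920.00, centroid at (62.67, 34.00).
ΣA = 8580.00 mm²
ΣAX̄ = (5040.00)(18.00) + (1620.00)(81.00) + (1920.00)(62.67) = 342260.00 mm³
ΣAȲ = (5040.00)(70.00) + (1620.00)(9.00) + (1920.00)(34.00) = 432660.00 mm³
X̄ = 342260.00 / 8580.00 = 39.89 mm
Ȳ = 432660.00 / 8580.00 = 50.43 mm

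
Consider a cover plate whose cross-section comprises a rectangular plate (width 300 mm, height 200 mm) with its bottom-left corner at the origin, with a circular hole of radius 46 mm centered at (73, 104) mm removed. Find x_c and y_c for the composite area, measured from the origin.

x_c = 159.59 mm, y_c = 99.50 mm

plate: A = 300 × 200 = 60000.00, centroid at (150.00, 100.00).
hole: A = −π·46² = -6647.61, centroid at (73.00, 104.00).
ΣA = 53352.39 mm²
ΣAx_c = (60000.00)(150.00) + (-6647.61)(73.00) = 8514724.47 mm³
ΣAy_c = (60000.00)(100.00) + (-6647.61)(104.00) = 5308648.55 mm³
x_c = 8514724.47 / 53352.39 = 159.59 mm
y_c = 5308648.55 / 53352.39 = 99.50 mm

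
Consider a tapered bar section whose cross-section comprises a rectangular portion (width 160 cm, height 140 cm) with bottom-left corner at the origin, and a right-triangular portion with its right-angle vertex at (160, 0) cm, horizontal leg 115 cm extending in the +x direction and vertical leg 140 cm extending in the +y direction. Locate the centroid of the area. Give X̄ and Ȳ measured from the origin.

rectangular portion: A = 160 × 140 = 22400.00, centroid at (80.00, 70.00).
triangular portion: A = ½·115·140 = 8050.00, centroid at (198.33, 46.67).
ΣA = 30450.00 cm²
ΣAX̄ = (22400.00)(80.00) + (8050.00)(198.33) = 3388583.33 cm³
ΣAȲ = (22400.00)(70.00) + (8050.00)(46.67) = 1943666.67 cm³
X̄ = 3388583.33 / 30450.00 = 111.28 cm
Ȳ = 1943666.67 / 30450.00 = 63.83 cm

X̄ = 111.28 cm, Ȳ = 63.83 cm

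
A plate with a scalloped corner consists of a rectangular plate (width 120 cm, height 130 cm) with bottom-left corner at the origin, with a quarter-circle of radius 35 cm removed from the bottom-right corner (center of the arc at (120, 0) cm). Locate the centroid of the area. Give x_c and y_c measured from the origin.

plate: A = 120 × 130 = 15600.00, centroid at (60.00, 65.00).
removed quarter-circle: A = −¼π·35² = -962.11, centroid at (105.15, 14.85).
ΣA = 14637.89 cm²
ΣAx_c = (15600.00)(60.00) + (-962.11)(105.15) = 834838.14 cm³
ΣAy_c = (15600.00)(65.00) + (-962.11)(14.85) = 999708.33 cm³
x_c = 834838.14 / 14637.89 = 57.03 cm
y_c = 999708.33 / 14637.89 = 68.30 cm

x_c = 57.03 cm, y_c = 68.30 cm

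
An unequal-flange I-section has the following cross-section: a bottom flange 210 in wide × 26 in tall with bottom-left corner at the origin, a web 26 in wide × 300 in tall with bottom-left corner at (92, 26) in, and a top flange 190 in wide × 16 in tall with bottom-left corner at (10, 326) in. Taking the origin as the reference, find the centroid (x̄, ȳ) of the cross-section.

x̄ = 105.00 in, ȳ = 150.87 in

Part | A | x̄ᵢ | ȳᵢ | A·x̄ᵢ | A·ȳᵢ
bottom flange | 5460.00 | 105.00 | 13.00 | 573300.00 | 70980.00
web | 7800.00 | 105.00 | 176.00 | 819000.00 | 1372800.00
top flange | 3040.00 | 105.00 | 334.00 | 319200.00 | 1015360.00
Σ | 16300.00 |  |  | 1711500.00 | 2459140.00
x̄ = 1711500.00 / 16300.00 = 105.00 in
ȳ = 2459140.00 / 16300.00 = 150.87 in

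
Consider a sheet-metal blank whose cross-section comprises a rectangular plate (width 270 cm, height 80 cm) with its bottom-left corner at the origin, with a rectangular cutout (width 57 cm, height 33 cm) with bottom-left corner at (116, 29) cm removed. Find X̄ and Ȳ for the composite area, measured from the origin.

X̄ = 134.09 cm, Ȳ = 39.48 cm

plate: A = 270 × 80 = 21600.00, centroid at (135.00, 40.00).
hole: A = −(57 × 33) = -1881.00, centroid at (144.50, 45.50).
ΣA = 19719.00 cm², ΣAX̄ = 2644195.50 cm³, ΣAȲ = 778414.50 cm³.
X̄ = 2644195.50/19719.00 = 134.09 cm; Ȳ = 778414.50/19719.00 = 39.48 cm.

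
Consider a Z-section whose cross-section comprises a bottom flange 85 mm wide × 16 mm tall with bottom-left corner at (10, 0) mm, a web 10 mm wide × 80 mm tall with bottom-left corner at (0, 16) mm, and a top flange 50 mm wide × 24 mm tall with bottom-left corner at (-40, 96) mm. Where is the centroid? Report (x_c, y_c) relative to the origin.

bottom flange: A = 85 × 16 = 1360.00, centroid at (52.50, 8.00).
web: A = 10 × 80 = 800.00, centroid at (5.00, 56.00).
top flange: A = 50 × 24 = 1200.00, centroid at (-15.00, 108.00).
ΣA = 3360.00 mm²
ΣAx_c = (1360.00)(52.50) + (800.00)(5.00) + (1200.00)(-15.00) = 57400.00 mm³
ΣAy_c = (1360.00)(8.00) + (800.00)(56.00) + (1200.00)(108.00) = 185280.00 mm³
x_c = 57400.00 / 3360.00 = 17.08 mm
y_c = 185280.00 / 3360.00 = 55.14 mm

x_c = 17.08 mm, y_c = 55.14 mm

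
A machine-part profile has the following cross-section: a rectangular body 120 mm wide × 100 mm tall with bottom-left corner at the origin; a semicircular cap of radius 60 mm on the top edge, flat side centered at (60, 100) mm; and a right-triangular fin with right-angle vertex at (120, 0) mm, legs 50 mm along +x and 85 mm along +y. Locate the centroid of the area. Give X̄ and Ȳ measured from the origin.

X̄ = 68.24 mm, Ȳ = 69.25 mm

Part | A | x̄ᵢ | ȳᵢ | A·x̄ᵢ | A·ȳᵢ
rectangular body | 12000.00 | 60.00 | 50.00 | 720000.00 | 600000.00
semicircular top | 5654.87 | 60.00 | 125.46 | 339292.01 | 709486.68
triangular fin | 2125.00 | 136.67 | 28.33 | 290416.67 | 60208.33
Σ | 19779.87 |  |  | 1349708.67 | 1369695.01
X̄ = 1349708.67 / 19779.87 = 68.24 mm
Ȳ = 1369695.01 / 19779.87 = 69.25 mm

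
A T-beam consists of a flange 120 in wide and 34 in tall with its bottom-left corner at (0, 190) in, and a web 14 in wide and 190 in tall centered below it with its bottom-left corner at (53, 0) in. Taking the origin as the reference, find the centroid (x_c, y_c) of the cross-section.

web: A = 14 × 190 = 2660.00, centroid at (60.00, 95.00).
flange: A = 120 × 34 = 4080.00, centroid at (60.00, 207.00).
ΣA = 6740.00 in², ΣAx_c = 404400.00 in³, ΣAy_c = 1097260.00 in³.
x_c = 404400.00/6740.00 = 60.00 in; y_c = 1097260.00/6740.00 = 162.80 in.

x_c = 60.00 in, y_c = 162.80 in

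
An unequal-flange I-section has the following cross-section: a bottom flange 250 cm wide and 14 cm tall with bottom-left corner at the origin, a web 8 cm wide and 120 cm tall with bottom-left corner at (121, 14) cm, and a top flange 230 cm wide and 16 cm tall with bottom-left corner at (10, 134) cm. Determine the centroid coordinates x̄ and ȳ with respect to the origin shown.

x̄ = 125.00 cm, ȳ = 75.93 cm

bottom flange: A = 250 × 14 = 3500.00, centroid at (125.00, 7.00).
web: A = 8 × 120 = 960.00, centroid at (125.00, 74.00).
top flange: A = 230 × 16 = 3680.00, centroid at (125.00, 142.00).
ΣA = 8140.00 cm²
ΣAx̄ = (3500.00)(125.00) + (960.00)(125.00) + (3680.00)(125.00) = 1017500.00 cm³
ΣAȳ = (3500.00)(7.00) + (960.00)(74.00) + (3680.00)(142.00) = 618100.00 cm³
x̄ = 1017500.00 / 8140.00 = 125.00 cm
ȳ = 618100.00 / 8140.00 = 75.93 cm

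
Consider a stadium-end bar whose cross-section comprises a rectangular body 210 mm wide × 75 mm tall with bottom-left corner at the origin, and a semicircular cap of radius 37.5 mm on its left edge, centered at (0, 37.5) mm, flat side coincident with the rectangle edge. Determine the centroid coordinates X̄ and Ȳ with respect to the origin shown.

rectangular body: A = 210 × 75 = 15750.00, centroid at (105.00, 37.50).
semicircular end: A = ½π·37.5² = 2208.93, centroid at (-15.92, 37.50).
ΣA = 17958.93 mm²
ΣAX̄ = (15750.00)(105.00) + (2208.93)(-15.92) = 1618593.75 mm³
ΣAȲ = (15750.00)(37.50) + (2208.93)(37.50) = 673459.96 mm³
X̄ = 1618593.75 / 17958.93 = 90.13 mm
Ȳ = 673459.96 / 17958.93 = 37.50 mm

X̄ = 90.13 mm, Ȳ = 37.50 mm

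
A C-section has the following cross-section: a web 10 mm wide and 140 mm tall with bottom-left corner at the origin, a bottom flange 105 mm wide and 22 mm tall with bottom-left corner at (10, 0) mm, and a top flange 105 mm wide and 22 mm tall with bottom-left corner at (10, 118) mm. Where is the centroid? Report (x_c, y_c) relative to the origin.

web: A = 10 × 140 = 1400.00, centroid at (5.00, 70.00).
bottom flange: A = 105 × 22 = 2310.00, centroid at (62.50, 11.00).
top flange: A = 105 × 22 = 2310.00, centroid at (62.50, 129.00).
ΣA = 6020.00 mm², ΣAx_c = 295750.00 mm³, ΣAy_c = 421400.00 mm³.
x_c = 295750.00/6020.00 = 49.13 mm; y_c = 421400.00/6020.00 = 70.00 mm.

x_c = 49.13 mm, y_c = 70.00 mm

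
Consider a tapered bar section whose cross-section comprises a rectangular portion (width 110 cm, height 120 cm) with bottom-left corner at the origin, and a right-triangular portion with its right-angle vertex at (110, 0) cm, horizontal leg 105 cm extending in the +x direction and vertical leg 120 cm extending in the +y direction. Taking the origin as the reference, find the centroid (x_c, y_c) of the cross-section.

x_c = 84.08 cm, y_c = 53.54 cm

rectangular portion: A = 110 × 120 = 13200.00, centroid at (55.00, 60.00).
triangular portion: A = ½·105·120 = 6300.00, centroid at (145.00, 40.00).
ΣA = 19500.00 cm², ΣAx_c = 1639500.00 cm³, ΣAy_c = 1044000.00 cm³.
x_c = 1639500.00/19500.00 = 84.08 cm; y_c = 1044000.00/19500.00 = 53.54 cm.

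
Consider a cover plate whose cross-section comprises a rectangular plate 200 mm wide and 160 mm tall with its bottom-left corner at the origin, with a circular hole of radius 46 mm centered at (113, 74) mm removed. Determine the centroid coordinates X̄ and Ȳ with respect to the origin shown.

plate: A = 200 × 160 = 32000.00, centroid at (100.00, 80.00).
hole: A = −π·46² = -6647.61, centroid at (113.00, 74.00).
ΣA = 25352.39 mm²
ΣAX̄ = (32000.00)(100.00) + (-6647.61)(113.00) = 2448820.06 mm³
ΣAȲ = (32000.00)(80.00) + (-6647.61)(74.00) = 2068076.86 mm³
X̄ = 2448820.06 / 25352.39 = 96.59 mm
Ȳ = 2068076.86 / 25352.39 = 81.57 mm

X̄ = 96.59 mm, Ȳ = 81.57 mm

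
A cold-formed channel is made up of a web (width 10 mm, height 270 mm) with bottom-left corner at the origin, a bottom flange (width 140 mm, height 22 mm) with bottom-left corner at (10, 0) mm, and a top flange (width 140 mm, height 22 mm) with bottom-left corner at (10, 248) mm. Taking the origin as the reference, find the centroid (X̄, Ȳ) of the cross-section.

X̄ = 57.14 mm, Ȳ = 135.00 mm

Part | A | x̄ᵢ | ȳᵢ | A·x̄ᵢ | A·ȳᵢ
web | 2700.00 | 5.00 | 135.00 | 13500.00 | 364500.00
bottom flange | 3080.00 | 80.00 | 11.00 | 246400.00 | 33880.00
top flange | 3080.00 | 80.00 | 259.00 | 246400.00 | 797720.00
Σ | 8860.00 |  |  | 506300.00 | 1196100.00
X̄ = 506300.00 / 8860.00 = 57.14 mm
Ȳ = 1196100.00 / 8860.00 = 135.00 mm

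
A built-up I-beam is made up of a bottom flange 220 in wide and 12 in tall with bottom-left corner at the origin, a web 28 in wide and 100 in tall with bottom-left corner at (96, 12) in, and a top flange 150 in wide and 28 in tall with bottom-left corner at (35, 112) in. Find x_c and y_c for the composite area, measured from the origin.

x_c = 110.00 in, y_c = 74.55 in

bottom flange: A = 220 × 12 = 2640.00, centroid at (110.00, 6.00).
web: A = 28 × 100 = 2800.00, centroid at (110.00, 62.00).
top flange: A = 150 × 28 = 4200.00, centroid at (110.00, 126.00).
ΣA = 9640.00 in²
ΣAx_c = (2640.00)(110.00) + (2800.00)(110.00) + (4200.00)(110.00) = 1060400.00 in³
ΣAy_c = (2640.00)(6.00) + (2800.00)(62.00) + (4200.00)(126.00) = 718640.00 in³
x_c = 1060400.00 / 9640.00 = 110.00 in
y_c = 718640.00 / 9640.00 = 74.55 in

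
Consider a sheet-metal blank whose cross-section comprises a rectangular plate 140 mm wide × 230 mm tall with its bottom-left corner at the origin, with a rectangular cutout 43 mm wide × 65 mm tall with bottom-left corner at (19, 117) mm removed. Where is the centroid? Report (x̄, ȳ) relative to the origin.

x̄ = 72.80 mm, ȳ = 111.72 mm

plate: A = 140 × 230 = 32200.00, centroid at (70.00, 115.00).
hole: A = −(43 × 65) = -2795.00, centroid at (40.50, 149.50).
ΣA = 29405.00 mm², ΣAx̄ = 2140802.50 mm³, ΣAȳ = 3285147.50 mm³.
x̄ = 2140802.50/29405.00 = 72.80 mm; ȳ = 3285147.50/29405.00 = 111.72 mm.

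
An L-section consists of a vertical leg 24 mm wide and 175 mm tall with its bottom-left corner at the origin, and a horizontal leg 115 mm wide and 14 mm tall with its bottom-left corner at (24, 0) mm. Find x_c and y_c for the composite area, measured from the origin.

x_c = 31.26 mm, y_c = 65.19 mm

Part | A | x̄ᵢ | ȳᵢ | A·x̄ᵢ | A·ȳᵢ
vertical leg | 4200.00 | 12.00 | 87.50 | 50400.00 | 367500.00
horizontal leg | 1610.00 | 81.50 | 7.00 | 131215.00 | 11270.00
Σ | 5810.00 |  |  | 181615.00 | 378770.00
x_c = 181615.00 / 5810.00 = 31.26 mm
y_c = 378770.00 / 5810.00 = 65.19 mm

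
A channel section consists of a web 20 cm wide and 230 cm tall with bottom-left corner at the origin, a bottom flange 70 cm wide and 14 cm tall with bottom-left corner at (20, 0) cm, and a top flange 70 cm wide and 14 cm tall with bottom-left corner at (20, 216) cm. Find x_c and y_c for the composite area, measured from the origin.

web: A = 20 × 230 = 4600.00, centroid at (10.00, 115.00).
bottom flange: A = 70 × 14 = 980.00, centroid at (55.00, 7.00).
top flange: A = 70 × 14 = 980.00, centroid at (55.00, 223.00).
ΣA = 6560.00 cm²
ΣAx_c = (4600.00)(10.00) + (980.00)(55.00) + (980.00)(55.00) = 153800.00 cm³
ΣAy_c = (4600.00)(115.00) + (980.00)(7.00) + (980.00)(223.00) = 754400.00 cm³
x_c = 153800.00 / 6560.00 = 23.45 cm
y_c = 754400.00 / 6560.00 = 115.00 cm

x_c = 23.45 cm, y_c = 115.00 cm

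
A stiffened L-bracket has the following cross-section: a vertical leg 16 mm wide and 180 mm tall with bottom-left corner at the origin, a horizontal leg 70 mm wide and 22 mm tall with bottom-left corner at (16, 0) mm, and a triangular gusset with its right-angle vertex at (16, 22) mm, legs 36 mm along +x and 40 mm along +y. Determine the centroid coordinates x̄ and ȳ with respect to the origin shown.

x̄ = 23.68 mm, ȳ = 58.67 mm

vertical leg: A = 16 × 180 = 2880.00, centroid at (8.00, 90.00).
horizontal leg: A = 70 × 22 = 1540.00, centroid at (51.00, 11.00).
gusset: A = ½·36·40 = 720.00, centroid at (28.00, 35.33).
ΣA = 5140.00 mm², ΣAx̄ = 121740.00 mm³, ΣAȳ = 301580.00 mm³.
x̄ = 121740.00/5140.00 = 23.68 mm; ȳ = 301580.00/5140.00 = 58.67 mm.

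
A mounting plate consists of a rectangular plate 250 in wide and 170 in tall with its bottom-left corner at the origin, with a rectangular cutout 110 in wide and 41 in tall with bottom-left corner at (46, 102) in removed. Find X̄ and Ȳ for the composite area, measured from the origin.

plate: A = 250 × 170 = 42500.00, centroid at (125.00, 85.00).
hole: A = −(110 × 41) = -4510.00, centroid at (101.00, 122.50).
ΣA = 37990.00 in², ΣAX̄ = 4856990.00 in³, ΣAȲ = 3060025.00 in³.
X̄ = 4856990.00/37990.00 = 127.85 in; Ȳ = 3060025.00/37990.00 = 80.55 in.

X̄ = 127.85 in, Ȳ = 80.55 in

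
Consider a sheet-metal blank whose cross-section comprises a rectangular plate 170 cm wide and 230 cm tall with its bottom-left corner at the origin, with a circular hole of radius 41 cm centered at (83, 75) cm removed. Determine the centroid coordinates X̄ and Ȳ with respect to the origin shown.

X̄ = 85.31 cm, Ȳ = 121.25 cm

plate: A = 170 × 230 = 39100.00, centroid at (85.00, 115.00).
hole: A = −π·41² = -5281.02, centroid at (83.00, 75.00).
ΣA = 33818.98 cm²
ΣAX̄ = (39100.00)(85.00) + (-5281.02)(83.00) = 2885175.57 cm³
ΣAȲ = (39100.00)(115.00) + (-5281.02)(75.00) = 4100423.71 cm³
X̄ = 2885175.57 / 33818.98 = 85.31 cm
Ȳ = 4100423.71 / 33818.98 = 121.25 cm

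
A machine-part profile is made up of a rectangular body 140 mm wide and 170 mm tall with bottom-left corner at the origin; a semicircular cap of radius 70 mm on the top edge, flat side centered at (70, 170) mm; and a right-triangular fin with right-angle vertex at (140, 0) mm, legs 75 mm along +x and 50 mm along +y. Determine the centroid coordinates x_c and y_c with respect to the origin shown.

rectangular body: A = 140 × 170 = 23800.00, centroid at (70.00, 85.00).
semicircular top: A = ½π·70² = 7696.90, centroid at (70.00, 199.71).
triangular fin: A = ½·75·50 = 1875.00, centroid at (165.00, 16.67).
ΣA = 33371.90 mm²
ΣAx_c = (23800.00)(70.00) + (7696.90)(70.00) + (1875.00)(165.00) = 2514158.14 mm³
ΣAy_c = (23800.00)(85.00) + (7696.90)(199.71) + (1875.00)(16.67) = 3591390.01 mm³
x_c = 2514158.14 / 33371.90 = 75.34 mm
y_c = 3591390.01 / 33371.90 = 107.62 mm

x_c = 75.34 mm, y_c = 107.62 mm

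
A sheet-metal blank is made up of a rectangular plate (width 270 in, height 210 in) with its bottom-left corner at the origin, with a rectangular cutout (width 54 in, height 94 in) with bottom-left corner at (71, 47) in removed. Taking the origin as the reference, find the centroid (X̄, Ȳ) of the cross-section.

Part | A | x̄ᵢ | ȳᵢ | A·x̄ᵢ | A·ȳᵢ
plate | 56700.00 | 135.00 | 105.00 | 7654500.00 | 5953500.00
hole | -5076.00 | 98.00 | 94.00 | -497448.00 | -477144.00
Σ | 51624.00 |  |  | 7157052.00 | 5476356.00
X̄ = 7157052.00 / 51624.00 = 138.64 in
Ȳ = 5476356.00 / 51624.00 = 106.08 in

X̄ = 138.64 in, Ȳ = 106.08 in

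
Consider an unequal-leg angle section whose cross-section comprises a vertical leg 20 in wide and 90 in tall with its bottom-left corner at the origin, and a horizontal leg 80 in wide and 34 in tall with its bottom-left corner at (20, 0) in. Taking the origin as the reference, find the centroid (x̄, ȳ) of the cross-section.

Part | A | x̄ᵢ | ȳᵢ | A·x̄ᵢ | A·ȳᵢ
vertical leg | 1800.00 | 10.00 | 45.00 | 18000.00 | 81000.00
horizontal leg | 2720.00 | 60.00 | 17.00 | 163200.00 | 46240.00
Σ | 4520.00 |  |  | 181200.00 | 127240.00
x̄ = 181200.00 / 4520.00 = 40.09 in
ȳ = 127240.00 / 4520.00 = 28.15 in

x̄ = 40.09 in, ȳ = 28.15 in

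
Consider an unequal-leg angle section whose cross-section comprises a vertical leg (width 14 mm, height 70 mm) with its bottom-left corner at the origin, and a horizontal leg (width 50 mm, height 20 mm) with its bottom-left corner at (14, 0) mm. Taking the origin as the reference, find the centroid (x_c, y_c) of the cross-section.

vertical leg: A = 14 × 70 = 980.00, centroid at (7.00, 35.00).
horizontal leg: A = 50 × 20 = 1000.00, centroid at (39.00, 10.00).
ΣA = 1980.00 mm²
ΣAx_c = (980.00)(7.00) + (1000.00)(39.00) = 45860.00 mm³
ΣAy_c = (980.00)(35.00) + (1000.00)(10.00) = 44300.00 mm³
x_c = 45860.00 / 1980.00 = 23.16 mm
y_c = 44300.00 / 1980.00 = 22.37 mm

x_c = 23.16 mm, y_c = 22.37 mm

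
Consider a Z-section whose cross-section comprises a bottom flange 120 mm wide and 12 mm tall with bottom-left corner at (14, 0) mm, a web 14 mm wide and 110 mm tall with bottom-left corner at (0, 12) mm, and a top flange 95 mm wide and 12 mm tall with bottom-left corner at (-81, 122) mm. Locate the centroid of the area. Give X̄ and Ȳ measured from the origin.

X̄ = 19.21 mm, Ȳ = 62.56 mm

Part | A | x̄ᵢ | ȳᵢ | A·x̄ᵢ | A·ȳᵢ
bottom flange | 1440.00 | 74.00 | 6.00 | 106560.00 | 8640.00
web | 1540.00 | 7.00 | 67.00 | 10780.00 | 103180.00
top flange | 1140.00 | -33.50 | 128.00 | -38190.00 | 145920.00
Σ | 4120.00 |  |  | 79150.00 | 257740.00
X̄ = 79150.00 / 4120.00 = 19.21 mm
Ȳ = 257740.00 / 4120.00 = 62.56 mm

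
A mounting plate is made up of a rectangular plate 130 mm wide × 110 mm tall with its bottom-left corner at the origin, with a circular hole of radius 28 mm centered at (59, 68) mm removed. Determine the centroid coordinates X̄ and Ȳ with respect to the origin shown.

plate: A = 130 × 110 = 14300.00, centroid at (65.00, 55.00).
hole: A = −π·28² = -2463.01, centroid at (59.00, 68.00).
ΣA = 11836.99 mm², ΣAX̄ = 784182.49 mm³, ΣAȲ = 619015.41 mm³.
X̄ = 784182.49/11836.99 = 66.25 mm; Ȳ = 619015.41/11836.99 = 52.29 mm.

X̄ = 66.25 mm, Ȳ = 52.29 mm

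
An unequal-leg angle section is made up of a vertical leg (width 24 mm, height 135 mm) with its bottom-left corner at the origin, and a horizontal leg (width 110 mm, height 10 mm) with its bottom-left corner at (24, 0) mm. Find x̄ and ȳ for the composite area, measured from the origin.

x̄ = 28.98 mm, ȳ = 51.66 mm

vertical leg: A = 24 × 135 = 3240.00, centroid at (12.00, 67.50).
horizontal leg: A = 110 × 10 = 1100.00, centroid at (79.00, 5.00).
ΣA = 4340.00 mm²
ΣAx̄ = (3240.00)(12.00) + (1100.00)(79.00) = 125780.00 mm³
ΣAȳ = (3240.00)(67.50) + (1100.00)(5.00) = 224200.00 mm³
x̄ = 125780.00 / 4340.00 = 28.98 mm
ȳ = 224200.00 / 4340.00 = 51.66 mm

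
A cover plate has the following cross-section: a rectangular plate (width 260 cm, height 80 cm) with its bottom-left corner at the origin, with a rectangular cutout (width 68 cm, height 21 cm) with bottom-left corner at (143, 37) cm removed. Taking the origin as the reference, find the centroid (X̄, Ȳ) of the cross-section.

X̄ = 126.54 cm, Ȳ = 39.45 cm

plate: A = 260 × 80 = 20800.00, centroid at (130.00, 40.00).
hole: A = −(68 × 21) = -1428.00, centroid at (177.00, 47.50).
ΣA = 19372.00 cm²
ΣAX̄ = (20800.00)(130.00) + (-1428.00)(177.00) = 2451244.00 cm³
ΣAȲ = (20800.00)(40.00) + (-1428.00)(47.50) = 764170.00 cm³
X̄ = 2451244.00 / 19372.00 = 126.54 cm
Ȳ = 764170.00 / 19372.00 = 39.45 cm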